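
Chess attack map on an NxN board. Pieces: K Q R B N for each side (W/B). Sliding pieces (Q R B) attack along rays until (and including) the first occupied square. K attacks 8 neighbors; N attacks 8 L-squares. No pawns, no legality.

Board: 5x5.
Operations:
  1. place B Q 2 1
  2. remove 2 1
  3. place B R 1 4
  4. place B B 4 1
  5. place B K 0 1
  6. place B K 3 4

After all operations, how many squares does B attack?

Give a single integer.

Op 1: place BQ@(2,1)
Op 2: remove (2,1)
Op 3: place BR@(1,4)
Op 4: place BB@(4,1)
Op 5: place BK@(0,1)
Op 6: place BK@(3,4)
Per-piece attacks for B:
  BK@(0,1): attacks (0,2) (0,0) (1,1) (1,2) (1,0)
  BR@(1,4): attacks (1,3) (1,2) (1,1) (1,0) (2,4) (3,4) (0,4) [ray(1,0) blocked at (3,4)]
  BK@(3,4): attacks (3,3) (4,4) (2,4) (4,3) (2,3)
  BB@(4,1): attacks (3,2) (2,3) (1,4) (3,0) [ray(-1,1) blocked at (1,4)]
Union (16 distinct): (0,0) (0,2) (0,4) (1,0) (1,1) (1,2) (1,3) (1,4) (2,3) (2,4) (3,0) (3,2) (3,3) (3,4) (4,3) (4,4)

Answer: 16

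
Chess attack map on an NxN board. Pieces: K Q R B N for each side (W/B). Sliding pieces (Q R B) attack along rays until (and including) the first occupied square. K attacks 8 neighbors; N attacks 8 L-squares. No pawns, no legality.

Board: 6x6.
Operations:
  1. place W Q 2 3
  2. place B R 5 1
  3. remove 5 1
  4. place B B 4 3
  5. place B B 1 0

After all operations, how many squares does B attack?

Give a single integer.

Answer: 9

Derivation:
Op 1: place WQ@(2,3)
Op 2: place BR@(5,1)
Op 3: remove (5,1)
Op 4: place BB@(4,3)
Op 5: place BB@(1,0)
Per-piece attacks for B:
  BB@(1,0): attacks (2,1) (3,2) (4,3) (0,1) [ray(1,1) blocked at (4,3)]
  BB@(4,3): attacks (5,4) (5,2) (3,4) (2,5) (3,2) (2,1) (1,0) [ray(-1,-1) blocked at (1,0)]
Union (9 distinct): (0,1) (1,0) (2,1) (2,5) (3,2) (3,4) (4,3) (5,2) (5,4)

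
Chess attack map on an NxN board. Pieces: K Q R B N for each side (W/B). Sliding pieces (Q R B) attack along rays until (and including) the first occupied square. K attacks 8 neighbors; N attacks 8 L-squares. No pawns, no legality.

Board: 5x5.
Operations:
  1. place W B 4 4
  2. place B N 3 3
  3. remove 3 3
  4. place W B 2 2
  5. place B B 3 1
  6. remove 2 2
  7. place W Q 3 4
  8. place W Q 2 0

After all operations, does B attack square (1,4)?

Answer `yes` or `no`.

Op 1: place WB@(4,4)
Op 2: place BN@(3,3)
Op 3: remove (3,3)
Op 4: place WB@(2,2)
Op 5: place BB@(3,1)
Op 6: remove (2,2)
Op 7: place WQ@(3,4)
Op 8: place WQ@(2,0)
Per-piece attacks for B:
  BB@(3,1): attacks (4,2) (4,0) (2,2) (1,3) (0,4) (2,0) [ray(-1,-1) blocked at (2,0)]
B attacks (1,4): no

Answer: no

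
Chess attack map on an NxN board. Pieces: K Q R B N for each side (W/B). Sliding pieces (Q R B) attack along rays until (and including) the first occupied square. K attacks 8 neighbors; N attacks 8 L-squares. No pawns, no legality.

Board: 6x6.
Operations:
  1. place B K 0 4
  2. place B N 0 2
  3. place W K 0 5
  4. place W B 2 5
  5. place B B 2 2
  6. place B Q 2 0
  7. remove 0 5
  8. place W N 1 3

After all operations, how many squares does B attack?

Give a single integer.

Op 1: place BK@(0,4)
Op 2: place BN@(0,2)
Op 3: place WK@(0,5)
Op 4: place WB@(2,5)
Op 5: place BB@(2,2)
Op 6: place BQ@(2,0)
Op 7: remove (0,5)
Op 8: place WN@(1,3)
Per-piece attacks for B:
  BN@(0,2): attacks (1,4) (2,3) (1,0) (2,1)
  BK@(0,4): attacks (0,5) (0,3) (1,4) (1,5) (1,3)
  BQ@(2,0): attacks (2,1) (2,2) (3,0) (4,0) (5,0) (1,0) (0,0) (3,1) (4,2) (5,3) (1,1) (0,2) [ray(0,1) blocked at (2,2); ray(-1,1) blocked at (0,2)]
  BB@(2,2): attacks (3,3) (4,4) (5,5) (3,1) (4,0) (1,3) (1,1) (0,0) [ray(-1,1) blocked at (1,3)]
Union (21 distinct): (0,0) (0,2) (0,3) (0,5) (1,0) (1,1) (1,3) (1,4) (1,5) (2,1) (2,2) (2,3) (3,0) (3,1) (3,3) (4,0) (4,2) (4,4) (5,0) (5,3) (5,5)

Answer: 21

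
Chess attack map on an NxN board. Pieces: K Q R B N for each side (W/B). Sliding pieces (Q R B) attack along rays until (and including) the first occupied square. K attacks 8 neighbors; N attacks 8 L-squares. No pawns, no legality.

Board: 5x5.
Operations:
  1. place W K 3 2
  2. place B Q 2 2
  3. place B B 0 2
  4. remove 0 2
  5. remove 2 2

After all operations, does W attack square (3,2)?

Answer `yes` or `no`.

Answer: no

Derivation:
Op 1: place WK@(3,2)
Op 2: place BQ@(2,2)
Op 3: place BB@(0,2)
Op 4: remove (0,2)
Op 5: remove (2,2)
Per-piece attacks for W:
  WK@(3,2): attacks (3,3) (3,1) (4,2) (2,2) (4,3) (4,1) (2,3) (2,1)
W attacks (3,2): no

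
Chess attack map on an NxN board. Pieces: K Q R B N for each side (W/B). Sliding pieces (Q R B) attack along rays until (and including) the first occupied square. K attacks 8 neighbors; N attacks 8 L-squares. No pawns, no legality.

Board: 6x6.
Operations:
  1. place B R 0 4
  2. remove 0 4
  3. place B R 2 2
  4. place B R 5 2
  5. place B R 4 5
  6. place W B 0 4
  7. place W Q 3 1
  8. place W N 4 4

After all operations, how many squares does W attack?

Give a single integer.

Op 1: place BR@(0,4)
Op 2: remove (0,4)
Op 3: place BR@(2,2)
Op 4: place BR@(5,2)
Op 5: place BR@(4,5)
Op 6: place WB@(0,4)
Op 7: place WQ@(3,1)
Op 8: place WN@(4,4)
Per-piece attacks for W:
  WB@(0,4): attacks (1,5) (1,3) (2,2) [ray(1,-1) blocked at (2,2)]
  WQ@(3,1): attacks (3,2) (3,3) (3,4) (3,5) (3,0) (4,1) (5,1) (2,1) (1,1) (0,1) (4,2) (5,3) (4,0) (2,2) (2,0) [ray(-1,1) blocked at (2,2)]
  WN@(4,4): attacks (2,5) (5,2) (3,2) (2,3)
Union (20 distinct): (0,1) (1,1) (1,3) (1,5) (2,0) (2,1) (2,2) (2,3) (2,5) (3,0) (3,2) (3,3) (3,4) (3,5) (4,0) (4,1) (4,2) (5,1) (5,2) (5,3)

Answer: 20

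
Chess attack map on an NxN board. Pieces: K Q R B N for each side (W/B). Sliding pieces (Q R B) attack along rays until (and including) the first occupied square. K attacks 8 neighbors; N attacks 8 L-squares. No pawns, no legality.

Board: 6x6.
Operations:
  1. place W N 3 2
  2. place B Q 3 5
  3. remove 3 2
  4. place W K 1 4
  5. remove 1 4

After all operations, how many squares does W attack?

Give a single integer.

Op 1: place WN@(3,2)
Op 2: place BQ@(3,5)
Op 3: remove (3,2)
Op 4: place WK@(1,4)
Op 5: remove (1,4)
Per-piece attacks for W:
Union (0 distinct): (none)

Answer: 0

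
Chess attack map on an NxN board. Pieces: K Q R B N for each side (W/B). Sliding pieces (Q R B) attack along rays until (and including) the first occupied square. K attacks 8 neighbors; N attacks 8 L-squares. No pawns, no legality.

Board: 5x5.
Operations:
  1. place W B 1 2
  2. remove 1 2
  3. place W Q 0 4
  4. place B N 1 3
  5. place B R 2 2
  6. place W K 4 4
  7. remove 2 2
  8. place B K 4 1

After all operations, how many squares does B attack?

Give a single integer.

Answer: 8

Derivation:
Op 1: place WB@(1,2)
Op 2: remove (1,2)
Op 3: place WQ@(0,4)
Op 4: place BN@(1,3)
Op 5: place BR@(2,2)
Op 6: place WK@(4,4)
Op 7: remove (2,2)
Op 8: place BK@(4,1)
Per-piece attacks for B:
  BN@(1,3): attacks (3,4) (2,1) (3,2) (0,1)
  BK@(4,1): attacks (4,2) (4,0) (3,1) (3,2) (3,0)
Union (8 distinct): (0,1) (2,1) (3,0) (3,1) (3,2) (3,4) (4,0) (4,2)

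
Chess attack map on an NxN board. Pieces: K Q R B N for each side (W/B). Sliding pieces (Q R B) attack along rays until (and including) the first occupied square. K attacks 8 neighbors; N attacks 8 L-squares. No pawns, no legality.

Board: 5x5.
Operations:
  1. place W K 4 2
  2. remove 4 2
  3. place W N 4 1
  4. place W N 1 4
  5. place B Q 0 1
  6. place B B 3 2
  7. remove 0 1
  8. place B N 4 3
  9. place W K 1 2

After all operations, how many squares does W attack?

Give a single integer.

Op 1: place WK@(4,2)
Op 2: remove (4,2)
Op 3: place WN@(4,1)
Op 4: place WN@(1,4)
Op 5: place BQ@(0,1)
Op 6: place BB@(3,2)
Op 7: remove (0,1)
Op 8: place BN@(4,3)
Op 9: place WK@(1,2)
Per-piece attacks for W:
  WK@(1,2): attacks (1,3) (1,1) (2,2) (0,2) (2,3) (2,1) (0,3) (0,1)
  WN@(1,4): attacks (2,2) (3,3) (0,2)
  WN@(4,1): attacks (3,3) (2,2) (2,0)
Union (10 distinct): (0,1) (0,2) (0,3) (1,1) (1,3) (2,0) (2,1) (2,2) (2,3) (3,3)

Answer: 10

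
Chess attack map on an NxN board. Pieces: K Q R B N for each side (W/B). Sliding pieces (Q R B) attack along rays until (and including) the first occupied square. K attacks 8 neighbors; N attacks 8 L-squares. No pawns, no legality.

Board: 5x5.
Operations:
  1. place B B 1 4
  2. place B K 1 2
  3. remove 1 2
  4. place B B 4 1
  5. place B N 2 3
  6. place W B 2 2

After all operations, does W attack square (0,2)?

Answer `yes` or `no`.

Answer: no

Derivation:
Op 1: place BB@(1,4)
Op 2: place BK@(1,2)
Op 3: remove (1,2)
Op 4: place BB@(4,1)
Op 5: place BN@(2,3)
Op 6: place WB@(2,2)
Per-piece attacks for W:
  WB@(2,2): attacks (3,3) (4,4) (3,1) (4,0) (1,3) (0,4) (1,1) (0,0)
W attacks (0,2): no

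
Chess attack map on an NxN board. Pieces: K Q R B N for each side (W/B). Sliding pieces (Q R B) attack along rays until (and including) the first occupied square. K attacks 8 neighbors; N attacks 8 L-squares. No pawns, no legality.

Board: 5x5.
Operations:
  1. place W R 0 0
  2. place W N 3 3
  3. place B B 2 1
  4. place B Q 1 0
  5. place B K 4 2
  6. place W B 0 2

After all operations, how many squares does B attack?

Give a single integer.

Answer: 17

Derivation:
Op 1: place WR@(0,0)
Op 2: place WN@(3,3)
Op 3: place BB@(2,1)
Op 4: place BQ@(1,0)
Op 5: place BK@(4,2)
Op 6: place WB@(0,2)
Per-piece attacks for B:
  BQ@(1,0): attacks (1,1) (1,2) (1,3) (1,4) (2,0) (3,0) (4,0) (0,0) (2,1) (0,1) [ray(-1,0) blocked at (0,0); ray(1,1) blocked at (2,1)]
  BB@(2,1): attacks (3,2) (4,3) (3,0) (1,2) (0,3) (1,0) [ray(-1,-1) blocked at (1,0)]
  BK@(4,2): attacks (4,3) (4,1) (3,2) (3,3) (3,1)
Union (17 distinct): (0,0) (0,1) (0,3) (1,0) (1,1) (1,2) (1,3) (1,4) (2,0) (2,1) (3,0) (3,1) (3,2) (3,3) (4,0) (4,1) (4,3)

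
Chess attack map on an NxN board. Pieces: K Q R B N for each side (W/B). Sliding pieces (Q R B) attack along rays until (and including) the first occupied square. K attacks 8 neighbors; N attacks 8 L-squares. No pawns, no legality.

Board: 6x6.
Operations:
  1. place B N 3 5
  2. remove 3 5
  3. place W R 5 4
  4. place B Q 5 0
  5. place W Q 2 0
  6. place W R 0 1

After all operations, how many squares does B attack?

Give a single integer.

Answer: 12

Derivation:
Op 1: place BN@(3,5)
Op 2: remove (3,5)
Op 3: place WR@(5,4)
Op 4: place BQ@(5,0)
Op 5: place WQ@(2,0)
Op 6: place WR@(0,1)
Per-piece attacks for B:
  BQ@(5,0): attacks (5,1) (5,2) (5,3) (5,4) (4,0) (3,0) (2,0) (4,1) (3,2) (2,3) (1,4) (0,5) [ray(0,1) blocked at (5,4); ray(-1,0) blocked at (2,0)]
Union (12 distinct): (0,5) (1,4) (2,0) (2,3) (3,0) (3,2) (4,0) (4,1) (5,1) (5,2) (5,3) (5,4)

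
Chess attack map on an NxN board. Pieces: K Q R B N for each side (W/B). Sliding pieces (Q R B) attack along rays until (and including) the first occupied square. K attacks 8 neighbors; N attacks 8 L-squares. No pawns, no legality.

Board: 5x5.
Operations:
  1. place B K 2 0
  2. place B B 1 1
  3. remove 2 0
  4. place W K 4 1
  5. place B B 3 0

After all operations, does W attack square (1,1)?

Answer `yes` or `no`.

Answer: no

Derivation:
Op 1: place BK@(2,0)
Op 2: place BB@(1,1)
Op 3: remove (2,0)
Op 4: place WK@(4,1)
Op 5: place BB@(3,0)
Per-piece attacks for W:
  WK@(4,1): attacks (4,2) (4,0) (3,1) (3,2) (3,0)
W attacks (1,1): no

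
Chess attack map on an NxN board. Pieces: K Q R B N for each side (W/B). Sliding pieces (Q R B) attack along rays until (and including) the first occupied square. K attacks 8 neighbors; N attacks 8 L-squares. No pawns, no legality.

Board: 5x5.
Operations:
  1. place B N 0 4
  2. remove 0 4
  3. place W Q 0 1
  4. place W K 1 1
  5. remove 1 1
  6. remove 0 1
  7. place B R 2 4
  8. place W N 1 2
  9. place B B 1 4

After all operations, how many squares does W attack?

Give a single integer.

Op 1: place BN@(0,4)
Op 2: remove (0,4)
Op 3: place WQ@(0,1)
Op 4: place WK@(1,1)
Op 5: remove (1,1)
Op 6: remove (0,1)
Op 7: place BR@(2,4)
Op 8: place WN@(1,2)
Op 9: place BB@(1,4)
Per-piece attacks for W:
  WN@(1,2): attacks (2,4) (3,3) (0,4) (2,0) (3,1) (0,0)
Union (6 distinct): (0,0) (0,4) (2,0) (2,4) (3,1) (3,3)

Answer: 6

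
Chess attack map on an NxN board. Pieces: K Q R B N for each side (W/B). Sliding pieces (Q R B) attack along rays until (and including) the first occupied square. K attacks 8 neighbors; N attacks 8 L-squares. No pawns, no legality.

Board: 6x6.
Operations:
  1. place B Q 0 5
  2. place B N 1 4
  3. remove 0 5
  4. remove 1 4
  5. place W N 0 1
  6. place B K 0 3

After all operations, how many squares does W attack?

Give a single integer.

Answer: 3

Derivation:
Op 1: place BQ@(0,5)
Op 2: place BN@(1,4)
Op 3: remove (0,5)
Op 4: remove (1,4)
Op 5: place WN@(0,1)
Op 6: place BK@(0,3)
Per-piece attacks for W:
  WN@(0,1): attacks (1,3) (2,2) (2,0)
Union (3 distinct): (1,3) (2,0) (2,2)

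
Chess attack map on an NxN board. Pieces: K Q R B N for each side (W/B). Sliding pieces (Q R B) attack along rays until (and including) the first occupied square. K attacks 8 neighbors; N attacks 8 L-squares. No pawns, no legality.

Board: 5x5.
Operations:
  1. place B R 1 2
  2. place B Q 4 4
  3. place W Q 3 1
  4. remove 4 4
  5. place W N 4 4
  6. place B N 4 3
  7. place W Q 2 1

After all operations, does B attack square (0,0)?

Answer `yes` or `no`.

Answer: no

Derivation:
Op 1: place BR@(1,2)
Op 2: place BQ@(4,4)
Op 3: place WQ@(3,1)
Op 4: remove (4,4)
Op 5: place WN@(4,4)
Op 6: place BN@(4,3)
Op 7: place WQ@(2,1)
Per-piece attacks for B:
  BR@(1,2): attacks (1,3) (1,4) (1,1) (1,0) (2,2) (3,2) (4,2) (0,2)
  BN@(4,3): attacks (2,4) (3,1) (2,2)
B attacks (0,0): no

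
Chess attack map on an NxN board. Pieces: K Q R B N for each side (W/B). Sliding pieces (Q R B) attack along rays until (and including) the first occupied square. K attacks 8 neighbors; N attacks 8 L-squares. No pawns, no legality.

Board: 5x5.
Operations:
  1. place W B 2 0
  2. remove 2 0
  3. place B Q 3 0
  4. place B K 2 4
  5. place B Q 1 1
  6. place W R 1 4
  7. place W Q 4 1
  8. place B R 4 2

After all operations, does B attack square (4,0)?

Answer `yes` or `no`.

Op 1: place WB@(2,0)
Op 2: remove (2,0)
Op 3: place BQ@(3,0)
Op 4: place BK@(2,4)
Op 5: place BQ@(1,1)
Op 6: place WR@(1,4)
Op 7: place WQ@(4,1)
Op 8: place BR@(4,2)
Per-piece attacks for B:
  BQ@(1,1): attacks (1,2) (1,3) (1,4) (1,0) (2,1) (3,1) (4,1) (0,1) (2,2) (3,3) (4,4) (2,0) (0,2) (0,0) [ray(0,1) blocked at (1,4); ray(1,0) blocked at (4,1)]
  BK@(2,4): attacks (2,3) (3,4) (1,4) (3,3) (1,3)
  BQ@(3,0): attacks (3,1) (3,2) (3,3) (3,4) (4,0) (2,0) (1,0) (0,0) (4,1) (2,1) (1,2) (0,3) [ray(1,1) blocked at (4,1)]
  BR@(4,2): attacks (4,3) (4,4) (4,1) (3,2) (2,2) (1,2) (0,2) [ray(0,-1) blocked at (4,1)]
B attacks (4,0): yes

Answer: yes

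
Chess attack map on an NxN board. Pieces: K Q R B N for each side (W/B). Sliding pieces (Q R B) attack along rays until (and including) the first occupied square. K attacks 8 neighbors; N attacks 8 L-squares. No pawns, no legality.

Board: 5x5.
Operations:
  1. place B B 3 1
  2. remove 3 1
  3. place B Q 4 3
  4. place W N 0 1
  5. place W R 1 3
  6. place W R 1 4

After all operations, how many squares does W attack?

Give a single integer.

Op 1: place BB@(3,1)
Op 2: remove (3,1)
Op 3: place BQ@(4,3)
Op 4: place WN@(0,1)
Op 5: place WR@(1,3)
Op 6: place WR@(1,4)
Per-piece attacks for W:
  WN@(0,1): attacks (1,3) (2,2) (2,0)
  WR@(1,3): attacks (1,4) (1,2) (1,1) (1,0) (2,3) (3,3) (4,3) (0,3) [ray(0,1) blocked at (1,4); ray(1,0) blocked at (4,3)]
  WR@(1,4): attacks (1,3) (2,4) (3,4) (4,4) (0,4) [ray(0,-1) blocked at (1,3)]
Union (15 distinct): (0,3) (0,4) (1,0) (1,1) (1,2) (1,3) (1,4) (2,0) (2,2) (2,3) (2,4) (3,3) (3,4) (4,3) (4,4)

Answer: 15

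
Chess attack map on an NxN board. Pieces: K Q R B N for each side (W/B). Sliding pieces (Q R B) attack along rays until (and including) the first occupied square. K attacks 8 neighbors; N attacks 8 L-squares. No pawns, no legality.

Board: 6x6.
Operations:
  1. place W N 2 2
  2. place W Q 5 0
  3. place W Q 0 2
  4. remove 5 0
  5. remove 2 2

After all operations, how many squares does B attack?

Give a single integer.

Op 1: place WN@(2,2)
Op 2: place WQ@(5,0)
Op 3: place WQ@(0,2)
Op 4: remove (5,0)
Op 5: remove (2,2)
Per-piece attacks for B:
Union (0 distinct): (none)

Answer: 0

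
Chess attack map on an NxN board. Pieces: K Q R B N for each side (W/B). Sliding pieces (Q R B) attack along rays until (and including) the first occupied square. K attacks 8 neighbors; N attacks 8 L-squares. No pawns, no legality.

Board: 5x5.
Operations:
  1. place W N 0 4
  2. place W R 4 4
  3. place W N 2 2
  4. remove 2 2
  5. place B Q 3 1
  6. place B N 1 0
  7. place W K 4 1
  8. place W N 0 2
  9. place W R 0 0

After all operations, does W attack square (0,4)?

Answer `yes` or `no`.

Answer: yes

Derivation:
Op 1: place WN@(0,4)
Op 2: place WR@(4,4)
Op 3: place WN@(2,2)
Op 4: remove (2,2)
Op 5: place BQ@(3,1)
Op 6: place BN@(1,0)
Op 7: place WK@(4,1)
Op 8: place WN@(0,2)
Op 9: place WR@(0,0)
Per-piece attacks for W:
  WR@(0,0): attacks (0,1) (0,2) (1,0) [ray(0,1) blocked at (0,2); ray(1,0) blocked at (1,0)]
  WN@(0,2): attacks (1,4) (2,3) (1,0) (2,1)
  WN@(0,4): attacks (1,2) (2,3)
  WK@(4,1): attacks (4,2) (4,0) (3,1) (3,2) (3,0)
  WR@(4,4): attacks (4,3) (4,2) (4,1) (3,4) (2,4) (1,4) (0,4) [ray(0,-1) blocked at (4,1); ray(-1,0) blocked at (0,4)]
W attacks (0,4): yes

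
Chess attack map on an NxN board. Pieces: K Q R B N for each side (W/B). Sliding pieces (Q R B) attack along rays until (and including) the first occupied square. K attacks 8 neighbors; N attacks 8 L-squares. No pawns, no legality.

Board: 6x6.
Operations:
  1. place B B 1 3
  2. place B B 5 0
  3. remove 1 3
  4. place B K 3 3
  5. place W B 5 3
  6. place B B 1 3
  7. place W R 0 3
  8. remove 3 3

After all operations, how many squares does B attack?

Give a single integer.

Op 1: place BB@(1,3)
Op 2: place BB@(5,0)
Op 3: remove (1,3)
Op 4: place BK@(3,3)
Op 5: place WB@(5,3)
Op 6: place BB@(1,3)
Op 7: place WR@(0,3)
Op 8: remove (3,3)
Per-piece attacks for B:
  BB@(1,3): attacks (2,4) (3,5) (2,2) (3,1) (4,0) (0,4) (0,2)
  BB@(5,0): attacks (4,1) (3,2) (2,3) (1,4) (0,5)
Union (12 distinct): (0,2) (0,4) (0,5) (1,4) (2,2) (2,3) (2,4) (3,1) (3,2) (3,5) (4,0) (4,1)

Answer: 12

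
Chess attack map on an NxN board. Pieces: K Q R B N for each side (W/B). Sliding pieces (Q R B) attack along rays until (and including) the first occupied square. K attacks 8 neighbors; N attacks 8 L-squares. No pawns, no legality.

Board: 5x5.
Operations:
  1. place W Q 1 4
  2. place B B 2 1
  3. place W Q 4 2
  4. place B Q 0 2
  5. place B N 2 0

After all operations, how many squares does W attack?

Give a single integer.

Answer: 19

Derivation:
Op 1: place WQ@(1,4)
Op 2: place BB@(2,1)
Op 3: place WQ@(4,2)
Op 4: place BQ@(0,2)
Op 5: place BN@(2,0)
Per-piece attacks for W:
  WQ@(1,4): attacks (1,3) (1,2) (1,1) (1,0) (2,4) (3,4) (4,4) (0,4) (2,3) (3,2) (4,1) (0,3)
  WQ@(4,2): attacks (4,3) (4,4) (4,1) (4,0) (3,2) (2,2) (1,2) (0,2) (3,3) (2,4) (3,1) (2,0) [ray(-1,0) blocked at (0,2); ray(-1,-1) blocked at (2,0)]
Union (19 distinct): (0,2) (0,3) (0,4) (1,0) (1,1) (1,2) (1,3) (2,0) (2,2) (2,3) (2,4) (3,1) (3,2) (3,3) (3,4) (4,0) (4,1) (4,3) (4,4)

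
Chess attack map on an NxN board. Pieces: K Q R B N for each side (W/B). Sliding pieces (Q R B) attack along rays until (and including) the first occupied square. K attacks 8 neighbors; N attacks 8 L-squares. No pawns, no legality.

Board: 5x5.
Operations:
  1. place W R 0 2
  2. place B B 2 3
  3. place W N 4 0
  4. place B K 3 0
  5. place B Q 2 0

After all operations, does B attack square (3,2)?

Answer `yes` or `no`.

Answer: yes

Derivation:
Op 1: place WR@(0,2)
Op 2: place BB@(2,3)
Op 3: place WN@(4,0)
Op 4: place BK@(3,0)
Op 5: place BQ@(2,0)
Per-piece attacks for B:
  BQ@(2,0): attacks (2,1) (2,2) (2,3) (3,0) (1,0) (0,0) (3,1) (4,2) (1,1) (0,2) [ray(0,1) blocked at (2,3); ray(1,0) blocked at (3,0); ray(-1,1) blocked at (0,2)]
  BB@(2,3): attacks (3,4) (3,2) (4,1) (1,4) (1,2) (0,1)
  BK@(3,0): attacks (3,1) (4,0) (2,0) (4,1) (2,1)
B attacks (3,2): yes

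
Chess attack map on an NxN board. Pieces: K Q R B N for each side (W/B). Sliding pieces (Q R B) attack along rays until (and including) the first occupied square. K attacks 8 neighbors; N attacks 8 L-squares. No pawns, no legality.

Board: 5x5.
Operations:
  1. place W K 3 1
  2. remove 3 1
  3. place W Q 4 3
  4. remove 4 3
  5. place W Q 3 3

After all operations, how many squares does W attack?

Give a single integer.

Op 1: place WK@(3,1)
Op 2: remove (3,1)
Op 3: place WQ@(4,3)
Op 4: remove (4,3)
Op 5: place WQ@(3,3)
Per-piece attacks for W:
  WQ@(3,3): attacks (3,4) (3,2) (3,1) (3,0) (4,3) (2,3) (1,3) (0,3) (4,4) (4,2) (2,4) (2,2) (1,1) (0,0)
Union (14 distinct): (0,0) (0,3) (1,1) (1,3) (2,2) (2,3) (2,4) (3,0) (3,1) (3,2) (3,4) (4,2) (4,3) (4,4)

Answer: 14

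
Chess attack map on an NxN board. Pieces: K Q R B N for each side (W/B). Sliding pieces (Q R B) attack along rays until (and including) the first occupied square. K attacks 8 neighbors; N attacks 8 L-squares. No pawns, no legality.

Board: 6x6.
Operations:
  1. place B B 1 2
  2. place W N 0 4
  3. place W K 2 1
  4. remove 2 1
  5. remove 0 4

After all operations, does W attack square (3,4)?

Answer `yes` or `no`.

Answer: no

Derivation:
Op 1: place BB@(1,2)
Op 2: place WN@(0,4)
Op 3: place WK@(2,1)
Op 4: remove (2,1)
Op 5: remove (0,4)
Per-piece attacks for W:
W attacks (3,4): no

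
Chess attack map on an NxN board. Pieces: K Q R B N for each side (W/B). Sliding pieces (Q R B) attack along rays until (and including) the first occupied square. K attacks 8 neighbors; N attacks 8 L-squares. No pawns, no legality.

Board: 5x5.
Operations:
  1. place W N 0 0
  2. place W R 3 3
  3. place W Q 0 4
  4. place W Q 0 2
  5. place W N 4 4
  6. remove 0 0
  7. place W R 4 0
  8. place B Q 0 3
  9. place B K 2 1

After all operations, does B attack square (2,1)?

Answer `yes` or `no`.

Op 1: place WN@(0,0)
Op 2: place WR@(3,3)
Op 3: place WQ@(0,4)
Op 4: place WQ@(0,2)
Op 5: place WN@(4,4)
Op 6: remove (0,0)
Op 7: place WR@(4,0)
Op 8: place BQ@(0,3)
Op 9: place BK@(2,1)
Per-piece attacks for B:
  BQ@(0,3): attacks (0,4) (0,2) (1,3) (2,3) (3,3) (1,4) (1,2) (2,1) [ray(0,1) blocked at (0,4); ray(0,-1) blocked at (0,2); ray(1,0) blocked at (3,3); ray(1,-1) blocked at (2,1)]
  BK@(2,1): attacks (2,2) (2,0) (3,1) (1,1) (3,2) (3,0) (1,2) (1,0)
B attacks (2,1): yes

Answer: yes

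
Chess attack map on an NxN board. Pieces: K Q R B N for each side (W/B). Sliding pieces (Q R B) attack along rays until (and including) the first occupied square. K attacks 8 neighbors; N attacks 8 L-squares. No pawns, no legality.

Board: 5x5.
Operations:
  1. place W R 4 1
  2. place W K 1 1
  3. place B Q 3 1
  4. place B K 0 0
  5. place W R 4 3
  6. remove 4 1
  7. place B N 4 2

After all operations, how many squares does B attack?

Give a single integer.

Op 1: place WR@(4,1)
Op 2: place WK@(1,1)
Op 3: place BQ@(3,1)
Op 4: place BK@(0,0)
Op 5: place WR@(4,3)
Op 6: remove (4,1)
Op 7: place BN@(4,2)
Per-piece attacks for B:
  BK@(0,0): attacks (0,1) (1,0) (1,1)
  BQ@(3,1): attacks (3,2) (3,3) (3,4) (3,0) (4,1) (2,1) (1,1) (4,2) (4,0) (2,2) (1,3) (0,4) (2,0) [ray(-1,0) blocked at (1,1); ray(1,1) blocked at (4,2)]
  BN@(4,2): attacks (3,4) (2,3) (3,0) (2,1)
Union (16 distinct): (0,1) (0,4) (1,0) (1,1) (1,3) (2,0) (2,1) (2,2) (2,3) (3,0) (3,2) (3,3) (3,4) (4,0) (4,1) (4,2)

Answer: 16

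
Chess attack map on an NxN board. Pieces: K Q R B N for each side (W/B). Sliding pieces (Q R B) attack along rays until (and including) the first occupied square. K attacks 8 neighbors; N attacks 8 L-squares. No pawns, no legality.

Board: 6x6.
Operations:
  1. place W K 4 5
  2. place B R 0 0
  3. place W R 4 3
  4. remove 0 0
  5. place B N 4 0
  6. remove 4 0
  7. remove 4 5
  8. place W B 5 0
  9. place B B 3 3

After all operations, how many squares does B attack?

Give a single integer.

Op 1: place WK@(4,5)
Op 2: place BR@(0,0)
Op 3: place WR@(4,3)
Op 4: remove (0,0)
Op 5: place BN@(4,0)
Op 6: remove (4,0)
Op 7: remove (4,5)
Op 8: place WB@(5,0)
Op 9: place BB@(3,3)
Per-piece attacks for B:
  BB@(3,3): attacks (4,4) (5,5) (4,2) (5,1) (2,4) (1,5) (2,2) (1,1) (0,0)
Union (9 distinct): (0,0) (1,1) (1,5) (2,2) (2,4) (4,2) (4,4) (5,1) (5,5)

Answer: 9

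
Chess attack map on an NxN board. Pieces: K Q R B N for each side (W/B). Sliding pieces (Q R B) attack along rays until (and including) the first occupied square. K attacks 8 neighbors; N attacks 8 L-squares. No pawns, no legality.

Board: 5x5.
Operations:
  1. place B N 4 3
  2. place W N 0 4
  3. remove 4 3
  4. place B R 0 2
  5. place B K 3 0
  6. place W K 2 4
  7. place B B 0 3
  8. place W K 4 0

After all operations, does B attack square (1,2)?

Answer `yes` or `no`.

Op 1: place BN@(4,3)
Op 2: place WN@(0,4)
Op 3: remove (4,3)
Op 4: place BR@(0,2)
Op 5: place BK@(3,0)
Op 6: place WK@(2,4)
Op 7: place BB@(0,3)
Op 8: place WK@(4,0)
Per-piece attacks for B:
  BR@(0,2): attacks (0,3) (0,1) (0,0) (1,2) (2,2) (3,2) (4,2) [ray(0,1) blocked at (0,3)]
  BB@(0,3): attacks (1,4) (1,2) (2,1) (3,0) [ray(1,-1) blocked at (3,0)]
  BK@(3,0): attacks (3,1) (4,0) (2,0) (4,1) (2,1)
B attacks (1,2): yes

Answer: yes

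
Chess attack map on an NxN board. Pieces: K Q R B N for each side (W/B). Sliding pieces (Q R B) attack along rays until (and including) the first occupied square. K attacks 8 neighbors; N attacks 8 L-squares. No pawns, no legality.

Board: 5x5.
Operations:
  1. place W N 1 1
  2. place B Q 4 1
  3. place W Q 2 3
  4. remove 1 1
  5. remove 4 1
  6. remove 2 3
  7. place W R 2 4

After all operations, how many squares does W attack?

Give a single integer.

Op 1: place WN@(1,1)
Op 2: place BQ@(4,1)
Op 3: place WQ@(2,3)
Op 4: remove (1,1)
Op 5: remove (4,1)
Op 6: remove (2,3)
Op 7: place WR@(2,4)
Per-piece attacks for W:
  WR@(2,4): attacks (2,3) (2,2) (2,1) (2,0) (3,4) (4,4) (1,4) (0,4)
Union (8 distinct): (0,4) (1,4) (2,0) (2,1) (2,2) (2,3) (3,4) (4,4)

Answer: 8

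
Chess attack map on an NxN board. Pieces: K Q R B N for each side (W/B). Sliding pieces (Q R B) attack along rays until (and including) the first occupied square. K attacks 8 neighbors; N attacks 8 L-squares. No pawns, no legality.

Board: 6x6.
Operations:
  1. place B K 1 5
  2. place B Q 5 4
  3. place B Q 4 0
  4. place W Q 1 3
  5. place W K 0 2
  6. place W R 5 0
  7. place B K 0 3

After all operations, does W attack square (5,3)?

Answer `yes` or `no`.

Op 1: place BK@(1,5)
Op 2: place BQ@(5,4)
Op 3: place BQ@(4,0)
Op 4: place WQ@(1,3)
Op 5: place WK@(0,2)
Op 6: place WR@(5,0)
Op 7: place BK@(0,3)
Per-piece attacks for W:
  WK@(0,2): attacks (0,3) (0,1) (1,2) (1,3) (1,1)
  WQ@(1,3): attacks (1,4) (1,5) (1,2) (1,1) (1,0) (2,3) (3,3) (4,3) (5,3) (0,3) (2,4) (3,5) (2,2) (3,1) (4,0) (0,4) (0,2) [ray(0,1) blocked at (1,5); ray(-1,0) blocked at (0,3); ray(1,-1) blocked at (4,0); ray(-1,-1) blocked at (0,2)]
  WR@(5,0): attacks (5,1) (5,2) (5,3) (5,4) (4,0) [ray(0,1) blocked at (5,4); ray(-1,0) blocked at (4,0)]
W attacks (5,3): yes

Answer: yes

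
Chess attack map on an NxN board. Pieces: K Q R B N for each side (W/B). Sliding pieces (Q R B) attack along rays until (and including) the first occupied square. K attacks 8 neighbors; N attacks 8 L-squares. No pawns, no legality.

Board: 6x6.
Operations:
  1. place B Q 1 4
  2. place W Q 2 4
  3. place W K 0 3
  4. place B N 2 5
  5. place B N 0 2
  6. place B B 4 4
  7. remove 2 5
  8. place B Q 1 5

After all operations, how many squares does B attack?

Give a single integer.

Op 1: place BQ@(1,4)
Op 2: place WQ@(2,4)
Op 3: place WK@(0,3)
Op 4: place BN@(2,5)
Op 5: place BN@(0,2)
Op 6: place BB@(4,4)
Op 7: remove (2,5)
Op 8: place BQ@(1,5)
Per-piece attacks for B:
  BN@(0,2): attacks (1,4) (2,3) (1,0) (2,1)
  BQ@(1,4): attacks (1,5) (1,3) (1,2) (1,1) (1,0) (2,4) (0,4) (2,5) (2,3) (3,2) (4,1) (5,0) (0,5) (0,3) [ray(0,1) blocked at (1,5); ray(1,0) blocked at (2,4); ray(-1,-1) blocked at (0,3)]
  BQ@(1,5): attacks (1,4) (2,5) (3,5) (4,5) (5,5) (0,5) (2,4) (0,4) [ray(0,-1) blocked at (1,4); ray(1,-1) blocked at (2,4)]
  BB@(4,4): attacks (5,5) (5,3) (3,5) (3,3) (2,2) (1,1) (0,0)
Union (23 distinct): (0,0) (0,3) (0,4) (0,5) (1,0) (1,1) (1,2) (1,3) (1,4) (1,5) (2,1) (2,2) (2,3) (2,4) (2,5) (3,2) (3,3) (3,5) (4,1) (4,5) (5,0) (5,3) (5,5)

Answer: 23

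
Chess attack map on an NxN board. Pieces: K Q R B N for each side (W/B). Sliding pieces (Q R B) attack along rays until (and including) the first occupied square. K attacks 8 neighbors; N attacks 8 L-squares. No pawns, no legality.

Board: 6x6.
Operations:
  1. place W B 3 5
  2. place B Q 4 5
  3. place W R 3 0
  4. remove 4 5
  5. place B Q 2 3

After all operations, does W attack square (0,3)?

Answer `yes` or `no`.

Answer: no

Derivation:
Op 1: place WB@(3,5)
Op 2: place BQ@(4,5)
Op 3: place WR@(3,0)
Op 4: remove (4,5)
Op 5: place BQ@(2,3)
Per-piece attacks for W:
  WR@(3,0): attacks (3,1) (3,2) (3,3) (3,4) (3,5) (4,0) (5,0) (2,0) (1,0) (0,0) [ray(0,1) blocked at (3,5)]
  WB@(3,5): attacks (4,4) (5,3) (2,4) (1,3) (0,2)
W attacks (0,3): no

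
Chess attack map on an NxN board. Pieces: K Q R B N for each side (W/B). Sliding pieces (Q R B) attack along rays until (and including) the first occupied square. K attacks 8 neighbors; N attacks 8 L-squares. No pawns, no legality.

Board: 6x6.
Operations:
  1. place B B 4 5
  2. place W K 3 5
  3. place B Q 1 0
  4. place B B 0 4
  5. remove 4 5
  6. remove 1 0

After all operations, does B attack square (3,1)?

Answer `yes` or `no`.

Answer: yes

Derivation:
Op 1: place BB@(4,5)
Op 2: place WK@(3,5)
Op 3: place BQ@(1,0)
Op 4: place BB@(0,4)
Op 5: remove (4,5)
Op 6: remove (1,0)
Per-piece attacks for B:
  BB@(0,4): attacks (1,5) (1,3) (2,2) (3,1) (4,0)
B attacks (3,1): yes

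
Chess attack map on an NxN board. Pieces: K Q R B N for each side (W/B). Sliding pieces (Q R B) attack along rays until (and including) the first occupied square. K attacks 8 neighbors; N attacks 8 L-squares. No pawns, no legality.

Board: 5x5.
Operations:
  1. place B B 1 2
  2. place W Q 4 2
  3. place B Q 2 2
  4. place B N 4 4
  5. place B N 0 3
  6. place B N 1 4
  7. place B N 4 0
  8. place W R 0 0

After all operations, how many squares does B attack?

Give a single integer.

Op 1: place BB@(1,2)
Op 2: place WQ@(4,2)
Op 3: place BQ@(2,2)
Op 4: place BN@(4,4)
Op 5: place BN@(0,3)
Op 6: place BN@(1,4)
Op 7: place BN@(4,0)
Op 8: place WR@(0,0)
Per-piece attacks for B:
  BN@(0,3): attacks (2,4) (1,1) (2,2)
  BB@(1,2): attacks (2,3) (3,4) (2,1) (3,0) (0,3) (0,1) [ray(-1,1) blocked at (0,3)]
  BN@(1,4): attacks (2,2) (3,3) (0,2)
  BQ@(2,2): attacks (2,3) (2,4) (2,1) (2,0) (3,2) (4,2) (1,2) (3,3) (4,4) (3,1) (4,0) (1,3) (0,4) (1,1) (0,0) [ray(1,0) blocked at (4,2); ray(-1,0) blocked at (1,2); ray(1,1) blocked at (4,4); ray(1,-1) blocked at (4,0); ray(-1,-1) blocked at (0,0)]
  BN@(4,0): attacks (3,2) (2,1)
  BN@(4,4): attacks (3,2) (2,3)
Union (21 distinct): (0,0) (0,1) (0,2) (0,3) (0,4) (1,1) (1,2) (1,3) (2,0) (2,1) (2,2) (2,3) (2,4) (3,0) (3,1) (3,2) (3,3) (3,4) (4,0) (4,2) (4,4)

Answer: 21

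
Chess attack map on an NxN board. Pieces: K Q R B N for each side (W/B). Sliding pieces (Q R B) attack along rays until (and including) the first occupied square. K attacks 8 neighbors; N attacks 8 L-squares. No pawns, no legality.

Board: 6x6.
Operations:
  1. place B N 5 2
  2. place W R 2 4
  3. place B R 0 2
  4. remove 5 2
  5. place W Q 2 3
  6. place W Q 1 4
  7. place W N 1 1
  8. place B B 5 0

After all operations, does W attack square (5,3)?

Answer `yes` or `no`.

Answer: yes

Derivation:
Op 1: place BN@(5,2)
Op 2: place WR@(2,4)
Op 3: place BR@(0,2)
Op 4: remove (5,2)
Op 5: place WQ@(2,3)
Op 6: place WQ@(1,4)
Op 7: place WN@(1,1)
Op 8: place BB@(5,0)
Per-piece attacks for W:
  WN@(1,1): attacks (2,3) (3,2) (0,3) (3,0)
  WQ@(1,4): attacks (1,5) (1,3) (1,2) (1,1) (2,4) (0,4) (2,5) (2,3) (0,5) (0,3) [ray(0,-1) blocked at (1,1); ray(1,0) blocked at (2,4); ray(1,-1) blocked at (2,3)]
  WQ@(2,3): attacks (2,4) (2,2) (2,1) (2,0) (3,3) (4,3) (5,3) (1,3) (0,3) (3,4) (4,5) (3,2) (4,1) (5,0) (1,4) (1,2) (0,1) [ray(0,1) blocked at (2,4); ray(1,-1) blocked at (5,0); ray(-1,1) blocked at (1,4)]
  WR@(2,4): attacks (2,5) (2,3) (3,4) (4,4) (5,4) (1,4) [ray(0,-1) blocked at (2,3); ray(-1,0) blocked at (1,4)]
W attacks (5,3): yes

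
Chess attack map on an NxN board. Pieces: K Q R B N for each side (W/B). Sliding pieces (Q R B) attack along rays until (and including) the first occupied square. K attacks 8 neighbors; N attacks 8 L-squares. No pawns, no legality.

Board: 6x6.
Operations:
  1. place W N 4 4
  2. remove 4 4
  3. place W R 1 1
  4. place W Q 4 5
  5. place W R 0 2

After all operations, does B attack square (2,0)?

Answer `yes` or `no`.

Op 1: place WN@(4,4)
Op 2: remove (4,4)
Op 3: place WR@(1,1)
Op 4: place WQ@(4,5)
Op 5: place WR@(0,2)
Per-piece attacks for B:
B attacks (2,0): no

Answer: no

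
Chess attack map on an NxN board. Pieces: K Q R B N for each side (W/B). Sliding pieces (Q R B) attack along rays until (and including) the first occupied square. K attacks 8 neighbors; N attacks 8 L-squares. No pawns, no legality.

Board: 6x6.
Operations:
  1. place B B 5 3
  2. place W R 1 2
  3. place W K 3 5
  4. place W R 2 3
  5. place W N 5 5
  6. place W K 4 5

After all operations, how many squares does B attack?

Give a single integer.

Answer: 5

Derivation:
Op 1: place BB@(5,3)
Op 2: place WR@(1,2)
Op 3: place WK@(3,5)
Op 4: place WR@(2,3)
Op 5: place WN@(5,5)
Op 6: place WK@(4,5)
Per-piece attacks for B:
  BB@(5,3): attacks (4,4) (3,5) (4,2) (3,1) (2,0) [ray(-1,1) blocked at (3,5)]
Union (5 distinct): (2,0) (3,1) (3,5) (4,2) (4,4)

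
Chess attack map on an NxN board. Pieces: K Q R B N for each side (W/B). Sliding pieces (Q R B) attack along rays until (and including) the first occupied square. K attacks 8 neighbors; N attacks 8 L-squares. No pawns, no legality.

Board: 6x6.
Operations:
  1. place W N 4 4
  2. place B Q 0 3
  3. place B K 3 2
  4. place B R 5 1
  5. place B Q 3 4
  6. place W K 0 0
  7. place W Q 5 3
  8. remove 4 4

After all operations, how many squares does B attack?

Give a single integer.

Op 1: place WN@(4,4)
Op 2: place BQ@(0,3)
Op 3: place BK@(3,2)
Op 4: place BR@(5,1)
Op 5: place BQ@(3,4)
Op 6: place WK@(0,0)
Op 7: place WQ@(5,3)
Op 8: remove (4,4)
Per-piece attacks for B:
  BQ@(0,3): attacks (0,4) (0,5) (0,2) (0,1) (0,0) (1,3) (2,3) (3,3) (4,3) (5,3) (1,4) (2,5) (1,2) (2,1) (3,0) [ray(0,-1) blocked at (0,0); ray(1,0) blocked at (5,3)]
  BK@(3,2): attacks (3,3) (3,1) (4,2) (2,2) (4,3) (4,1) (2,3) (2,1)
  BQ@(3,4): attacks (3,5) (3,3) (3,2) (4,4) (5,4) (2,4) (1,4) (0,4) (4,5) (4,3) (5,2) (2,5) (2,3) (1,2) (0,1) [ray(0,-1) blocked at (3,2)]
  BR@(5,1): attacks (5,2) (5,3) (5,0) (4,1) (3,1) (2,1) (1,1) (0,1) [ray(0,1) blocked at (5,3)]
Union (28 distinct): (0,0) (0,1) (0,2) (0,4) (0,5) (1,1) (1,2) (1,3) (1,4) (2,1) (2,2) (2,3) (2,4) (2,5) (3,0) (3,1) (3,2) (3,3) (3,5) (4,1) (4,2) (4,3) (4,4) (4,5) (5,0) (5,2) (5,3) (5,4)

Answer: 28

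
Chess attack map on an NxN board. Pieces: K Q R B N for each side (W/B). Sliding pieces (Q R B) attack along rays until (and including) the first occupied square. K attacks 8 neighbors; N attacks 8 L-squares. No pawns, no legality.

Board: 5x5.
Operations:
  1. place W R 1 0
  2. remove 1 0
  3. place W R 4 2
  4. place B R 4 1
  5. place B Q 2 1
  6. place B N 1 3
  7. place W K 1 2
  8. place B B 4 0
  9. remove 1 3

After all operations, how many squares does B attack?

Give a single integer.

Op 1: place WR@(1,0)
Op 2: remove (1,0)
Op 3: place WR@(4,2)
Op 4: place BR@(4,1)
Op 5: place BQ@(2,1)
Op 6: place BN@(1,3)
Op 7: place WK@(1,2)
Op 8: place BB@(4,0)
Op 9: remove (1,3)
Per-piece attacks for B:
  BQ@(2,1): attacks (2,2) (2,3) (2,4) (2,0) (3,1) (4,1) (1,1) (0,1) (3,2) (4,3) (3,0) (1,2) (1,0) [ray(1,0) blocked at (4,1); ray(-1,1) blocked at (1,2)]
  BB@(4,0): attacks (3,1) (2,2) (1,3) (0,4)
  BR@(4,1): attacks (4,2) (4,0) (3,1) (2,1) [ray(0,1) blocked at (4,2); ray(0,-1) blocked at (4,0); ray(-1,0) blocked at (2,1)]
Union (18 distinct): (0,1) (0,4) (1,0) (1,1) (1,2) (1,3) (2,0) (2,1) (2,2) (2,3) (2,4) (3,0) (3,1) (3,2) (4,0) (4,1) (4,2) (4,3)

Answer: 18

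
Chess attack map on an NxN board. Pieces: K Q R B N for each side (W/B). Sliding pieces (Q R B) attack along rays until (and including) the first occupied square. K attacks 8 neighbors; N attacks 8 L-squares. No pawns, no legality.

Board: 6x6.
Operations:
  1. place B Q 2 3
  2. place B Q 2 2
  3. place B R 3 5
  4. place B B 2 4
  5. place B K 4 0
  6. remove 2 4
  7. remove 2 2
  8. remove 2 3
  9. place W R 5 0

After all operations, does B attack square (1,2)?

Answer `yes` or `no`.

Op 1: place BQ@(2,3)
Op 2: place BQ@(2,2)
Op 3: place BR@(3,5)
Op 4: place BB@(2,4)
Op 5: place BK@(4,0)
Op 6: remove (2,4)
Op 7: remove (2,2)
Op 8: remove (2,3)
Op 9: place WR@(5,0)
Per-piece attacks for B:
  BR@(3,5): attacks (3,4) (3,3) (3,2) (3,1) (3,0) (4,5) (5,5) (2,5) (1,5) (0,5)
  BK@(4,0): attacks (4,1) (5,0) (3,0) (5,1) (3,1)
B attacks (1,2): no

Answer: no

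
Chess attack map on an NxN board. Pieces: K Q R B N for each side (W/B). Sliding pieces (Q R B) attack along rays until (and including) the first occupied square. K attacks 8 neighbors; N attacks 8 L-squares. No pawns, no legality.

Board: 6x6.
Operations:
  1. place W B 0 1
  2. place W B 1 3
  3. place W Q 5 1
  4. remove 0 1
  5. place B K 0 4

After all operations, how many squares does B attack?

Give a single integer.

Answer: 5

Derivation:
Op 1: place WB@(0,1)
Op 2: place WB@(1,3)
Op 3: place WQ@(5,1)
Op 4: remove (0,1)
Op 5: place BK@(0,4)
Per-piece attacks for B:
  BK@(0,4): attacks (0,5) (0,3) (1,4) (1,5) (1,3)
Union (5 distinct): (0,3) (0,5) (1,3) (1,4) (1,5)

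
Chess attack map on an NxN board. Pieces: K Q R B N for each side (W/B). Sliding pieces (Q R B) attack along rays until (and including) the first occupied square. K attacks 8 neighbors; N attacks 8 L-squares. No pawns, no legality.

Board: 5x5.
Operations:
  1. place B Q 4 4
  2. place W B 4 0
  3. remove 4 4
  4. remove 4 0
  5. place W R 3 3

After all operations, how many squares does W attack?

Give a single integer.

Op 1: place BQ@(4,4)
Op 2: place WB@(4,0)
Op 3: remove (4,4)
Op 4: remove (4,0)
Op 5: place WR@(3,3)
Per-piece attacks for W:
  WR@(3,3): attacks (3,4) (3,2) (3,1) (3,0) (4,3) (2,3) (1,3) (0,3)
Union (8 distinct): (0,3) (1,3) (2,3) (3,0) (3,1) (3,2) (3,4) (4,3)

Answer: 8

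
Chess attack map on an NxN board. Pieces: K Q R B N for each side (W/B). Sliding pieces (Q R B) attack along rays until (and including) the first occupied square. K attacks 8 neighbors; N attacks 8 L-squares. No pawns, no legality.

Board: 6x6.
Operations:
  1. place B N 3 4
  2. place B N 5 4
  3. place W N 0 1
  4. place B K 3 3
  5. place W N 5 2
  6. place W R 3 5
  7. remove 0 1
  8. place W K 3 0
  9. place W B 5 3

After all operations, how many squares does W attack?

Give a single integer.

Answer: 15

Derivation:
Op 1: place BN@(3,4)
Op 2: place BN@(5,4)
Op 3: place WN@(0,1)
Op 4: place BK@(3,3)
Op 5: place WN@(5,2)
Op 6: place WR@(3,5)
Op 7: remove (0,1)
Op 8: place WK@(3,0)
Op 9: place WB@(5,3)
Per-piece attacks for W:
  WK@(3,0): attacks (3,1) (4,0) (2,0) (4,1) (2,1)
  WR@(3,5): attacks (3,4) (4,5) (5,5) (2,5) (1,5) (0,5) [ray(0,-1) blocked at (3,4)]
  WN@(5,2): attacks (4,4) (3,3) (4,0) (3,1)
  WB@(5,3): attacks (4,4) (3,5) (4,2) (3,1) (2,0) [ray(-1,1) blocked at (3,5)]
Union (15 distinct): (0,5) (1,5) (2,0) (2,1) (2,5) (3,1) (3,3) (3,4) (3,5) (4,0) (4,1) (4,2) (4,4) (4,5) (5,5)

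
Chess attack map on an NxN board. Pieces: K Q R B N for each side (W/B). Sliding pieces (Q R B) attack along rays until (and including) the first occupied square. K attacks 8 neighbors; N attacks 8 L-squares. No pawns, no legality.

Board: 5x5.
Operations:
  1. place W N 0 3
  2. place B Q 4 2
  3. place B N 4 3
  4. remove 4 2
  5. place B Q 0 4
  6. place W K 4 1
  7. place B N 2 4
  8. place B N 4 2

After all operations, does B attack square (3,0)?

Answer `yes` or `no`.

Op 1: place WN@(0,3)
Op 2: place BQ@(4,2)
Op 3: place BN@(4,3)
Op 4: remove (4,2)
Op 5: place BQ@(0,4)
Op 6: place WK@(4,1)
Op 7: place BN@(2,4)
Op 8: place BN@(4,2)
Per-piece attacks for B:
  BQ@(0,4): attacks (0,3) (1,4) (2,4) (1,3) (2,2) (3,1) (4,0) [ray(0,-1) blocked at (0,3); ray(1,0) blocked at (2,4)]
  BN@(2,4): attacks (3,2) (4,3) (1,2) (0,3)
  BN@(4,2): attacks (3,4) (2,3) (3,0) (2,1)
  BN@(4,3): attacks (2,4) (3,1) (2,2)
B attacks (3,0): yes

Answer: yes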